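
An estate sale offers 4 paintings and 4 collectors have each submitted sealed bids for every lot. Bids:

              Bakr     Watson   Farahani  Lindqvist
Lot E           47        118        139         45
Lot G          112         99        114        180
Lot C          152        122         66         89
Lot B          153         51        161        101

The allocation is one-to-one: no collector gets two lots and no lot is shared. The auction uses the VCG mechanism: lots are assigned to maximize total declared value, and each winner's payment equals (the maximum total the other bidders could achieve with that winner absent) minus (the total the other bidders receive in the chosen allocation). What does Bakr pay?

Bakr pays $4.

Efficient allocation: Bakr→Lot C ($152), Watson→Lot E ($118), Farahani→Lot B ($161), Lindqvist→Lot G ($180); total welfare W = $611.
Bakr receives Lot C at value $152, so the others get W − 152 = $459.
Without Bakr: best allocation of the remaining 3 bidders over all 4 lots is Watson→Lot C ($122), Farahani→Lot B ($161), Lindqvist→Lot G ($180), total $463.
VCG payment = (others' best without Bakr) − (others' welfare with Bakr) = 463 − 459 = $4.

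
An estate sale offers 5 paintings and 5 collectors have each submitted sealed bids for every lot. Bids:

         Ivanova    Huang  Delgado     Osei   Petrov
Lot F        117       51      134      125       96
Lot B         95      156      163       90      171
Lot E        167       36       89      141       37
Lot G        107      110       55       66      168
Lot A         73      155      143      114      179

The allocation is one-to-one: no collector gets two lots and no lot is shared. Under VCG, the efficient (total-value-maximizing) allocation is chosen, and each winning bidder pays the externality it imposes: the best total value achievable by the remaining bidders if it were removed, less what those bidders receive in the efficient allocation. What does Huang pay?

Efficient allocation: Ivanova→Lot E ($167), Huang→Lot A ($155), Delgado→Lot B ($163), Osei→Lot F ($125), Petrov→Lot G ($168); total welfare W = $778.
Huang receives Lot A at value $155, so the others get W − 155 = $623.
Without Huang: best allocation of the remaining 4 bidders over all 5 lots is Ivanova→Lot E ($167), Delgado→Lot B ($163), Osei→Lot F ($125), Petrov→Lot A ($179), total $634.
VCG payment = (others' best without Huang) − (others' welfare with Huang) = 634 − 623 = $11.

Huang pays $11.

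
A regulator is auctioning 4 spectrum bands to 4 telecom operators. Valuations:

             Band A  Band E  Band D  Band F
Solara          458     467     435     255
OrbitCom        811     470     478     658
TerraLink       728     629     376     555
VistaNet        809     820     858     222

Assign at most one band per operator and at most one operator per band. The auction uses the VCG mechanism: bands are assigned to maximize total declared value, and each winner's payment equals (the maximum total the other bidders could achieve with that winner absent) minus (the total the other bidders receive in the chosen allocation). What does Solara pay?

Solara pays $54M.

Efficient allocation: Solara→Band E ($467M), OrbitCom→Band F ($658M), TerraLink→Band A ($728M), VistaNet→Band D ($858M); total welfare W = $2711M.
Solara receives Band E at value $467M, so the others get W − 467 = $2244M.
Without Solara: best allocation of the remaining 3 bidders over all 4 bands is OrbitCom→Band A ($811M), TerraLink→Band E ($629M), VistaNet→Band D ($858M), total $2298M.
VCG payment = (others' best without Solara) − (others' welfare with Solara) = 2298 − 2244 = $54M.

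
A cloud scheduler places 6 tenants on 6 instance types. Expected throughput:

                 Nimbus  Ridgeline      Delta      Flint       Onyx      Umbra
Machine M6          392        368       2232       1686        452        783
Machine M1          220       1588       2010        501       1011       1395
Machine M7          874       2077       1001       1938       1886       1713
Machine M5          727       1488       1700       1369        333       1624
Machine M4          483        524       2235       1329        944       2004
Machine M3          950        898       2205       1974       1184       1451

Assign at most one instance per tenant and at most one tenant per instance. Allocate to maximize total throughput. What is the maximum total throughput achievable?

Maximum total: 10411 ops/s

This is the linear assignment problem.
Optimal: Nimbus→Machine M5 (727 ops/s), Ridgeline→Machine M1 (1588 ops/s), Delta→Machine M6 (2232 ops/s), Flint→Machine M3 (1974 ops/s), Onyx→Machine M7 (1886 ops/s), Umbra→Machine M4 (2004 ops/s) — total 727+1588+2232+1974+1886+2004 = 10411 ops/s.
Column-greedy (each instance in turn goes to its best remaining tenant) gives 9276 ops/s, worse by 1135.
Next-best assignment: Nimbus→Machine M5, Ridgeline→Machine M1, Delta→Machine M3, Flint→Machine M6, Onyx→Machine M7, Umbra→Machine M4 = 10096 ops/s.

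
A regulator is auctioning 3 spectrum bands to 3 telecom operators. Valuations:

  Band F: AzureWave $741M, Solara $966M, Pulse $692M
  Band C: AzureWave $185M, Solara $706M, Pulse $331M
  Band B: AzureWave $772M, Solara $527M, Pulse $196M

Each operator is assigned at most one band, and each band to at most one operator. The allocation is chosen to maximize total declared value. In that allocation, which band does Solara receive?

Optimal: AzureWave→Band B ($772M), Solara→Band C ($706M), Pulse→Band F ($692M) — total 772+706+692 = $2170M.
Row-greedy (each operator in turn takes its best remaining band) gives $2069M, worse by 101.
Solara's own top band is Band F ($966M), but forcing Solara→Band F and reassigning the rest optimally gives only $2069M — worse by 101.

Solara receives Band C.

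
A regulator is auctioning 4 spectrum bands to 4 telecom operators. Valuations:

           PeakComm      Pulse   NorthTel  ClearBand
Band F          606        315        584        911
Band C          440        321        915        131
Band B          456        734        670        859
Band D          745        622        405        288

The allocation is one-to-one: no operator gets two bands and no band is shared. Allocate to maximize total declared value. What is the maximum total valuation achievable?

Optimal: PeakComm→Band D ($745M), Pulse→Band B ($734M), NorthTel→Band C ($915M), ClearBand→Band F ($911M) — total 745+734+915+911 = $3305M.
Checked against all permutations: $3305M is optimal.

Maximum total: $3305M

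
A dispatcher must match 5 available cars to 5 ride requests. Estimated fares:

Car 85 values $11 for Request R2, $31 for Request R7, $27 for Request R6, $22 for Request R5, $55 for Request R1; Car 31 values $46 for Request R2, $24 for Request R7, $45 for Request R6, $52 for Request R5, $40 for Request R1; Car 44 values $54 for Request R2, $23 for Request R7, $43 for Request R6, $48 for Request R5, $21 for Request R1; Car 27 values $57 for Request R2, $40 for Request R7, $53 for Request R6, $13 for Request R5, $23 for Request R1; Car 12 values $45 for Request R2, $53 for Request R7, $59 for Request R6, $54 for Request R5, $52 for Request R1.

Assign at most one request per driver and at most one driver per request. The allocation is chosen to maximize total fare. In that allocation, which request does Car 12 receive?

Car 12 receives Request R7.

Optimal: Car 85→Request R1 ($55), Car 31→Request R5 ($52), Car 44→Request R2 ($54), Car 27→Request R6 ($53), Car 12→Request R7 ($53) — total 55+52+54+53+53 = $267.
Column-greedy (each request in turn goes to its best remaining driver) gives $258, worse by 9.
Swapping Car 31↔Car 85 (Car 31→Request R1 $40, Car 85→Request R5 $22) loses 45.
Car 12's own top request is Request R6 ($59), but forcing Car 12→Request R6 and reassigning the rest optimally gives only $260 — worse by 7.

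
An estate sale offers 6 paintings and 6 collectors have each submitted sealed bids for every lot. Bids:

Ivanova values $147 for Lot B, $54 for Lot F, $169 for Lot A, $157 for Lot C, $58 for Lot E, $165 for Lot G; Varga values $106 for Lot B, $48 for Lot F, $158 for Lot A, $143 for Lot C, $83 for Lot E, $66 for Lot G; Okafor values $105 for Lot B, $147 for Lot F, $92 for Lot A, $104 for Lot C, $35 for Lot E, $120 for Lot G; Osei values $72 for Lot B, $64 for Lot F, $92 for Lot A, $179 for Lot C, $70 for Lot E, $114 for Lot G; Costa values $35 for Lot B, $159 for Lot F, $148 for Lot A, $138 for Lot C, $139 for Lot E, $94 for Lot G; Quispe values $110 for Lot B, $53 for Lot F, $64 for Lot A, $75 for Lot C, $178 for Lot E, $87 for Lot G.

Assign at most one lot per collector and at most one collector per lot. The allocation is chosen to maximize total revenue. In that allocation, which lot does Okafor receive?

Treat this as an assignment problem: match each collector to one lot.
Optimal: Ivanova→Lot G ($165), Varga→Lot A ($158), Okafor→Lot B ($105), Osei→Lot C ($179), Costa→Lot F ($159), Quispe→Lot E ($178) — total 165+158+105+179+159+178 = $944.
Column-greedy (each lot in turn goes to its best remaining collector) gives $941, worse by 3.
No other one-to-one assignment exceeds $944.
Okafor's own top lot is Lot F ($147), but forcing Okafor→Lot F and reassigning the rest optimally gives only $923 — worse by 21.

Okafor receives Lot B.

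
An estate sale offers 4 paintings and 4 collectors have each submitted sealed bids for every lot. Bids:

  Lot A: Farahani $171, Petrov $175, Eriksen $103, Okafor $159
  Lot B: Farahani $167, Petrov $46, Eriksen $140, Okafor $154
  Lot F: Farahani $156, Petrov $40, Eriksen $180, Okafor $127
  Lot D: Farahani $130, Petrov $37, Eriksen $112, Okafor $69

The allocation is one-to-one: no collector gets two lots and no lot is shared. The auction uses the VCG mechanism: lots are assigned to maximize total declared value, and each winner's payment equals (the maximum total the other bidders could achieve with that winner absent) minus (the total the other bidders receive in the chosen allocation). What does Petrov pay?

Efficient allocation: Farahani→Lot D ($130), Petrov→Lot A ($175), Eriksen→Lot F ($180), Okafor→Lot B ($154); total welfare W = $639.
Petrov receives Lot A at value $175, so the others get W − 175 = $464.
Without Petrov: best allocation of the remaining 3 bidders over all 4 lots is Farahani→Lot B ($167), Eriksen→Lot F ($180), Okafor→Lot A ($159), total $506.
VCG payment = (others' best without Petrov) − (others' welfare with Petrov) = 506 − 464 = $42.

Petrov pays $42.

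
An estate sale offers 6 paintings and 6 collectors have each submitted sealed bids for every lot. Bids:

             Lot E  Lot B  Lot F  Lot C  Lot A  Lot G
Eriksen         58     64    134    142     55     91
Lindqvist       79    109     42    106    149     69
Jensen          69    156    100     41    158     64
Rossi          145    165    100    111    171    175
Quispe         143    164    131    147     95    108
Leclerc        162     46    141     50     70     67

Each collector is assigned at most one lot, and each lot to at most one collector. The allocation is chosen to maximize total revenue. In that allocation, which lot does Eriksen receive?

Eriksen receives Lot F.

Optimal: Eriksen→Lot F ($134), Lindqvist→Lot A ($149), Jensen→Lot B ($156), Rossi→Lot G ($175), Quispe→Lot C ($147), Leclerc→Lot E ($162) — total 134+149+156+175+147+162 = $923.
Row-greedy (each collector in turn takes its best remaining lot) gives $906, worse by 17.
Next-best assignment: Eriksen→Lot C, Lindqvist→Lot A, Jensen→Lot B, Rossi→Lot G, Quispe→Lot F, Leclerc→Lot E = $915.
Eriksen's own top lot is Lot C ($142), but forcing Eriksen→Lot C and reassigning the rest optimally gives only $915 — worse by 8.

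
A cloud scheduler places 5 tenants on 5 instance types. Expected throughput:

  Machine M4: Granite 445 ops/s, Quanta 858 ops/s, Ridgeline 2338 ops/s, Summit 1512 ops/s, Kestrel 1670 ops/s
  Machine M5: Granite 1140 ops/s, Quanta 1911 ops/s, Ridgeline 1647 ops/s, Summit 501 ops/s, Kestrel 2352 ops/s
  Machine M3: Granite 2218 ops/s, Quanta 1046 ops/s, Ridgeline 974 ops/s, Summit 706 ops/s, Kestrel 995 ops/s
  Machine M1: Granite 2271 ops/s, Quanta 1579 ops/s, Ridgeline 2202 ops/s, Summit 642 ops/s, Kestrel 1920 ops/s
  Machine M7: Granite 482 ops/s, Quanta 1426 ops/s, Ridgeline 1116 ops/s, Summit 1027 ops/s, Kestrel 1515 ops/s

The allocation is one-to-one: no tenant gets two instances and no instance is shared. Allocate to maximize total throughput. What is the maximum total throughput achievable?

Max total: 9710 ops/s

This is the linear assignment problem.
Optimal: Granite→Machine M3 (2218 ops/s), Quanta→Machine M7 (1426 ops/s), Ridgeline→Machine M1 (2202 ops/s), Summit→Machine M4 (1512 ops/s), Kestrel→Machine M5 (2352 ops/s) — total 2218+1426+2202+1512+2352 = 9710 ops/s.
Max-entry greedy (repeatedly take the single best remaining cell) gives 9093 ops/s, worse by 617.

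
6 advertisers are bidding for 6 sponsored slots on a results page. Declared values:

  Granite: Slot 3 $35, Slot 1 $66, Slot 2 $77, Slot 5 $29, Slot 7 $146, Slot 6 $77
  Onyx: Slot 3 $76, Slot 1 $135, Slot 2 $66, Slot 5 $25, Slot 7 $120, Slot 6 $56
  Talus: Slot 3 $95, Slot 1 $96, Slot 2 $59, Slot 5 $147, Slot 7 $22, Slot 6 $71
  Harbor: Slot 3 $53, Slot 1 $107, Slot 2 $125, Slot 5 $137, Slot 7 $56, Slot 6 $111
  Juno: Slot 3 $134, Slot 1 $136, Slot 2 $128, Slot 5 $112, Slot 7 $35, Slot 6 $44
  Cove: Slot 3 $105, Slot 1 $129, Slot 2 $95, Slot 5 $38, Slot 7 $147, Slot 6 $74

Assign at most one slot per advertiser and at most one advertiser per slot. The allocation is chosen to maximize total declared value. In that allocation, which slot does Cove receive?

Cove receives Slot 3.

This is a one-to-one assignment (maximum-weight bipartite matching).
Optimal: Granite→Slot 7 ($146), Onyx→Slot 1 ($135), Talus→Slot 5 ($147), Harbor→Slot 6 ($111), Juno→Slot 2 ($128), Cove→Slot 3 ($105) — total 146+135+147+111+128+105 = $772.
Row-greedy (each advertiser in turn takes its best remaining slot) gives $761, worse by 11.
Next-best assignment: Granite→Slot 7, Onyx→Slot 1, Talus→Slot 5, Harbor→Slot 6, Juno→Slot 3, Cove→Slot 2 = $768.
Swapping Harbor↔Juno (Harbor→Slot 2 $125, Juno→Slot 6 $44) loses 70.
No other one-to-one assignment exceeds $772.
Cove's own top slot is Slot 7 ($147), but forcing Cove→Slot 7 and reassigning the rest optimally gives only $765 — worse by 7.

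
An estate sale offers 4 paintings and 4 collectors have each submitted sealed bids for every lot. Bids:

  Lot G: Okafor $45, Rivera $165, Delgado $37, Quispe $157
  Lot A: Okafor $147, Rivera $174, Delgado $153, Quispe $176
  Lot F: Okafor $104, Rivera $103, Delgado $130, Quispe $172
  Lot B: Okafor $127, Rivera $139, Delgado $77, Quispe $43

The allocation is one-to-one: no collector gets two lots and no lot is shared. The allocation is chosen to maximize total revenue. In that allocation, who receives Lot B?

Okafor receives Lot B.

Optimal: Okafor→Lot B ($127), Rivera→Lot G ($165), Delgado→Lot A ($153), Quispe→Lot F ($172) — total 127+165+153+172 = $617.
Max-entry greedy (repeatedly take the single best remaining cell) gives $598, worse by 19.
Next-best assignment: Okafor→Lot B, Rivera→Lot G, Delgado→Lot F, Quispe→Lot A = $598.
Swapping Rivera↔Quispe (Rivera→Lot F $103, Quispe→Lot G $157) loses 77.
Every other assignment is strictly worse.
Okafor's own top lot is Lot A ($147), but forcing Okafor→Lot A and reassigning the rest optimally gives only $573 — worse by 44.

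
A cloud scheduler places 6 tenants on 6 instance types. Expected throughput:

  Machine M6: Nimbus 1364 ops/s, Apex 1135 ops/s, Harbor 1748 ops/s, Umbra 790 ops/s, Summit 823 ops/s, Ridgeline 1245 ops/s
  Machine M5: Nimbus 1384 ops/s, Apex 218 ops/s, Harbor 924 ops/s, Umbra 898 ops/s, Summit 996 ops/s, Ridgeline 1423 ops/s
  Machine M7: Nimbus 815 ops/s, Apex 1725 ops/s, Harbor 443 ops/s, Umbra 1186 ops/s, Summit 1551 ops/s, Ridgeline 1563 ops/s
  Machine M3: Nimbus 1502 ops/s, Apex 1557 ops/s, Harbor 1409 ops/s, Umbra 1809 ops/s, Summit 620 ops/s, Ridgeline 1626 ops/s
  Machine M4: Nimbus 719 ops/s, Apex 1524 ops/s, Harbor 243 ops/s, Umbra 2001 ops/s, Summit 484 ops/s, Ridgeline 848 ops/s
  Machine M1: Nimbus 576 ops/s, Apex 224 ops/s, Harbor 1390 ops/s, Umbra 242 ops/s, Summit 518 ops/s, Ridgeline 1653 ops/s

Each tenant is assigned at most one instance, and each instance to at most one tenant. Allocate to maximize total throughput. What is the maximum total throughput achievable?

Max total: 9894 ops/s

Optimal: Nimbus→Machine M5 (1384 ops/s), Apex→Machine M3 (1557 ops/s), Harbor→Machine M6 (1748 ops/s), Umbra→Machine M4 (2001 ops/s), Summit→Machine M7 (1551 ops/s), Ridgeline→Machine M1 (1653 ops/s) — total 1384+1557+1748+2001+1551+1653 = 9894 ops/s.
Row-greedy (each tenant in turn takes its best remaining instance) gives 9625 ops/s, worse by 269.
Next-best assignment: Nimbus→Machine M5, Apex→Machine M4, Harbor→Machine M6, Umbra→Machine M3, Summit→Machine M7, Ridgeline→Machine M1 = 9669 ops/s.
Swapping Umbra↔Apex (Umbra→Machine M3 1809 ops/s, Apex→Machine M4 1524 ops/s) loses 225.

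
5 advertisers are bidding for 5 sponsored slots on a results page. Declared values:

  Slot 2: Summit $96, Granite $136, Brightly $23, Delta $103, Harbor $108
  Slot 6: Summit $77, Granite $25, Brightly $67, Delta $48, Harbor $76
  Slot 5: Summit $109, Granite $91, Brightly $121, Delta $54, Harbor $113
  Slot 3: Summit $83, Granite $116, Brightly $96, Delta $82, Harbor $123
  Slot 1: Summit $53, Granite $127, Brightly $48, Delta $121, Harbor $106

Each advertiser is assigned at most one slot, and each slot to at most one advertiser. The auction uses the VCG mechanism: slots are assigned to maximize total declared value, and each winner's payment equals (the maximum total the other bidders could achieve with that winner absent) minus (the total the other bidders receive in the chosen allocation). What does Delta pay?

Delta pays $10.

Efficient allocation: Summit→Slot 6 ($77), Granite→Slot 2 ($136), Brightly→Slot 5 ($121), Delta→Slot 1 ($121), Harbor→Slot 3 ($123); total welfare W = $578.
Delta receives Slot 1 at value $121, so the others get W − 121 = $457.
Without Delta: best allocation of the remaining 4 bidders over all 5 slots is Summit→Slot 2 ($96), Granite→Slot 1 ($127), Brightly→Slot 5 ($121), Harbor→Slot 3 ($123), total $467.
VCG payment = (others' best without Delta) − (others' welfare with Delta) = 467 − 457 = $10.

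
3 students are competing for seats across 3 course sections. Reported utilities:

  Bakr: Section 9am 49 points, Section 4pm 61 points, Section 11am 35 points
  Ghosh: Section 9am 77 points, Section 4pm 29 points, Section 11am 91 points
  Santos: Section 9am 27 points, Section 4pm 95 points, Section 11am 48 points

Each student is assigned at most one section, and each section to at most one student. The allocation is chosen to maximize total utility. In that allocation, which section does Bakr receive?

Optimal: Bakr→Section 9am (49 points), Ghosh→Section 11am (91 points), Santos→Section 4pm (95 points) — total 49+91+95 = 235 points.
Column-greedy (each section in turn goes to its best remaining student) gives 207 points, worse by 28.
Swapping Santos↔Ghosh (Santos→Section 11am 48 points, Ghosh→Section 4pm 29 points) loses 109.
Bakr's own top section is Section 4pm (61 points), but forcing Bakr→Section 4pm and reassigning the rest optimally gives only 186 points — worse by 49.

Bakr receives Section 9am.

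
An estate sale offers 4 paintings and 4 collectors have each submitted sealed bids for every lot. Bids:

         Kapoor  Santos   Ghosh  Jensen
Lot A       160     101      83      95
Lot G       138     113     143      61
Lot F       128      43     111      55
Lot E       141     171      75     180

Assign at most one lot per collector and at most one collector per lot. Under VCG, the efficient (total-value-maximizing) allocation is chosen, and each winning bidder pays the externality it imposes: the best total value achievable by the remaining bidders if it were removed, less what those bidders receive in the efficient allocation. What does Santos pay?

Efficient allocation: Kapoor→Lot A ($160), Santos→Lot G ($113), Ghosh→Lot F ($111), Jensen→Lot E ($180); total welfare W = $564.
Santos receives Lot G at value $113, so the others get W − 113 = $451.
Without Santos: best allocation of the remaining 3 bidders over all 4 lots is Kapoor→Lot A ($160), Ghosh→Lot G ($143), Jensen→Lot E ($180), total $483.
VCG payment = (others' best without Santos) − (others' welfare with Santos) = 483 − 451 = $32.

Santos pays $32.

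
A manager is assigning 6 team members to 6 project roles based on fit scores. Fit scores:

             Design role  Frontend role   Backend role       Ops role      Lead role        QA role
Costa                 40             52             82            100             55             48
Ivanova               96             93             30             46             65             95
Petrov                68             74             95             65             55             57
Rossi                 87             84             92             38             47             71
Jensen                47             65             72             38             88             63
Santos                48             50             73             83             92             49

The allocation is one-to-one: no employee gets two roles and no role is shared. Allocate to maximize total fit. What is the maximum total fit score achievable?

Treat this as an assignment problem: match each employee to one role.
Optimal: Costa→Ops role (100 pts), Ivanova→QA role (95 pts), Petrov→Backend role (95 pts), Rossi→Design role (87 pts), Jensen→Frontend role (65 pts), Santos→Lead role (92 pts) — total 100+95+95+87+65+92 = 534 pts.
Max-entry greedy (repeatedly take the single best remaining cell) gives 530 pts, worse by 4.
Swapping Santos↔Costa (Santos→Ops role 83 pts, Costa→Lead role 55 pts) loses 54.

Max total: 534 pts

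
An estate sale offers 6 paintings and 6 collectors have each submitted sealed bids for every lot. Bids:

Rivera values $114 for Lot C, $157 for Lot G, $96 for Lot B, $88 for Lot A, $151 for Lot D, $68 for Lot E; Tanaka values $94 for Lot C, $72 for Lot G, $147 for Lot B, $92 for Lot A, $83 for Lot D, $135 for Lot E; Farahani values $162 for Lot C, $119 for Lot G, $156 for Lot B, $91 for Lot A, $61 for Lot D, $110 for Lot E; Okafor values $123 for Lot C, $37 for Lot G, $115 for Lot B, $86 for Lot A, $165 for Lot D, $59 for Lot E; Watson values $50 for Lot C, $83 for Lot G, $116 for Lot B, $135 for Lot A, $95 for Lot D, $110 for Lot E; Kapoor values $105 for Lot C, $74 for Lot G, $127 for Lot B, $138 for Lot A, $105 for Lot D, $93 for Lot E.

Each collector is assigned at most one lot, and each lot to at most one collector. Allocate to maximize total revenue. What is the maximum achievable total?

Maximum total: $881

Treat this as an assignment problem: match each collector to one lot.
Optimal: Rivera→Lot G ($157), Tanaka→Lot E ($135), Farahani→Lot C ($162), Okafor→Lot D ($165), Watson→Lot A ($135), Kapoor→Lot B ($127) — total 157+135+162+165+135+127 = $881.
Max-entry greedy (repeatedly take the single best remaining cell) gives $879, worse by 2.
Next-best assignment: Rivera→Lot G, Tanaka→Lot B, Farahani→Lot C, Okafor→Lot D, Watson→Lot E, Kapoor→Lot A = $879.
Checked against all permutations: $881 is optimal.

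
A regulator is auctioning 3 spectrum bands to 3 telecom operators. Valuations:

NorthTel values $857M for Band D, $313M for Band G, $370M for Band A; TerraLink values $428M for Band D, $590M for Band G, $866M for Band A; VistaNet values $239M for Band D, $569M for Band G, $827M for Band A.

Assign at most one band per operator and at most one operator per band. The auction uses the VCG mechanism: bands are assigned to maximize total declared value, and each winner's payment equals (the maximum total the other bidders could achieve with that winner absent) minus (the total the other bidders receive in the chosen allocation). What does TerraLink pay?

Efficient allocation: NorthTel→Band D ($857M), TerraLink→Band A ($866M), VistaNet→Band G ($569M); total welfare W = $2292M.
TerraLink receives Band A at value $866M, so the others get W − 866 = $1426M.
Without TerraLink: best allocation of the remaining 2 bidders over all 3 bands is NorthTel→Band D ($857M), VistaNet→Band A ($827M), total $1684M.
VCG payment = (others' best without TerraLink) − (others' welfare with TerraLink) = 1684 − 1426 = $258M.

TerraLink pays $258M.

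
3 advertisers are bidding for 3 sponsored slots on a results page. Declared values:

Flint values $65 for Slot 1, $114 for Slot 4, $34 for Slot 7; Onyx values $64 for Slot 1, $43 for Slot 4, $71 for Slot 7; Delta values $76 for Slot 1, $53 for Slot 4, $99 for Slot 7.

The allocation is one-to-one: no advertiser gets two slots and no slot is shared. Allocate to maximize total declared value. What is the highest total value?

Optimal: Flint→Slot 4 ($114), Onyx→Slot 1 ($64), Delta→Slot 7 ($99) — total 114+64+99 = $277.
Column-greedy (each slot in turn goes to its best remaining advertiser) gives $261, worse by 16.
Swapping Onyx↔Flint (Onyx→Slot 4 $43, Flint→Slot 1 $65) loses 70.
Checked against all permutations: $277 is optimal.

Maximum total: $277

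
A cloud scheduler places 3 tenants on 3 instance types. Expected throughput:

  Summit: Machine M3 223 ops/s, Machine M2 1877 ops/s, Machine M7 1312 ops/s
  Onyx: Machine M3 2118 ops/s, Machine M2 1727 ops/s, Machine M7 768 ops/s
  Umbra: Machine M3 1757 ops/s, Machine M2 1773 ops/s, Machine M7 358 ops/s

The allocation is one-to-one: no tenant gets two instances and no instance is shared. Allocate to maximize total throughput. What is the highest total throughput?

Maximum total: 5203 ops/s

Treat this as an assignment problem: match each tenant to one instance.
Optimal: Summit→Machine M7 (1312 ops/s), Onyx→Machine M3 (2118 ops/s), Umbra→Machine M2 (1773 ops/s) — total 1312+2118+1773 = 5203 ops/s.
Max-entry greedy (repeatedly take the single best remaining cell) gives 4353 ops/s, worse by 850.
Every other assignment is strictly worse.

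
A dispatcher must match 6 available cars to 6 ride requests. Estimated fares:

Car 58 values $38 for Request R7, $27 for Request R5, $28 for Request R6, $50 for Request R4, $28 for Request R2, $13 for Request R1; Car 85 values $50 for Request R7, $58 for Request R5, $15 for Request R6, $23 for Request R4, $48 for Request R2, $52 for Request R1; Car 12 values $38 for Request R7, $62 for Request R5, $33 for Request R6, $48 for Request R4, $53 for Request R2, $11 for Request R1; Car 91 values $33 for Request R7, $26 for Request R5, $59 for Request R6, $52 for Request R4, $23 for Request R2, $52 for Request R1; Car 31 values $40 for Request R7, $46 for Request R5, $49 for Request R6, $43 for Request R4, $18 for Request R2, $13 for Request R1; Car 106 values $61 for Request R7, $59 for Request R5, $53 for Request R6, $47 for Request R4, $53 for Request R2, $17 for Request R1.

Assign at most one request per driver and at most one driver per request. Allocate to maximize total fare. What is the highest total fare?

Optimal: Car 58→Request R4 ($50), Car 85→Request R5 ($58), Car 12→Request R2 ($53), Car 91→Request R1 ($52), Car 31→Request R6 ($49), Car 106→Request R7 ($61) — total 50+58+53+52+49+61 = $323.
Row-greedy (each driver in turn takes its best remaining request) gives $277, worse by 46.
Next-best assignment: Car 58→Request R4, Car 85→Request R2, Car 12→Request R5, Car 91→Request R1, Car 31→Request R6, Car 106→Request R7 = $322.
Every other assignment is strictly worse.

Max total: $323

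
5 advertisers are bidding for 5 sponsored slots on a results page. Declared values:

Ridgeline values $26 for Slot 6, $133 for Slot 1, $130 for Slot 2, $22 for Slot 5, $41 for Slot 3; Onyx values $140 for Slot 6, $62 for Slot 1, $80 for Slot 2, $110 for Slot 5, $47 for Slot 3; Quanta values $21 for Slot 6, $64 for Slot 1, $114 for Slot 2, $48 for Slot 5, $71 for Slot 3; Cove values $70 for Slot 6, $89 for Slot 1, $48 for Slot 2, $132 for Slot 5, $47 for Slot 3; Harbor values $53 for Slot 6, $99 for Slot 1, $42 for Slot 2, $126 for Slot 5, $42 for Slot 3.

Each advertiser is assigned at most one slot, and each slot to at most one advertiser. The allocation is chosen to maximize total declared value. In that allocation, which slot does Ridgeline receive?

Ridgeline receives Slot 2.

Optimal: Ridgeline→Slot 2 ($130), Onyx→Slot 6 ($140), Quanta→Slot 3 ($71), Cove→Slot 5 ($132), Harbor→Slot 1 ($99) — total 130+140+71+132+99 = $572.
Row-greedy (each advertiser in turn takes its best remaining slot) gives $561, worse by 11.
Next-best assignment: Ridgeline→Slot 1, Onyx→Slot 6, Quanta→Slot 2, Cove→Slot 5, Harbor→Slot 3 = $561.
Swapping Harbor↔Onyx (Harbor→Slot 6 $53, Onyx→Slot 1 $62) loses 124.
No other one-to-one assignment exceeds $572.
Ridgeline's own top slot is Slot 1 ($133), but forcing Ridgeline→Slot 1 and reassigning the rest optimally gives only $561 — worse by 11.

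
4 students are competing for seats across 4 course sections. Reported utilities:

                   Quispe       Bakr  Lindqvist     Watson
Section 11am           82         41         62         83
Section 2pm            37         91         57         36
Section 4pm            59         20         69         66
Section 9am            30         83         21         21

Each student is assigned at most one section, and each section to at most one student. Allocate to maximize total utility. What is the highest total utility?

Max total: 288 points

Treat this as an assignment problem: match each student to one section.
Optimal: Quispe→Section 11am (82 points), Bakr→Section 9am (83 points), Lindqvist→Section 2pm (57 points), Watson→Section 4pm (66 points) — total 82+83+57+66 = 288 points.
Row-greedy (each student in turn takes its best remaining section) gives 263 points, worse by 25.
Swapping Lindqvist↔Watson (Lindqvist→Section 4pm 69 points, Watson→Section 2pm 36 points) loses 18.
Checked against all permutations: 288 points is optimal.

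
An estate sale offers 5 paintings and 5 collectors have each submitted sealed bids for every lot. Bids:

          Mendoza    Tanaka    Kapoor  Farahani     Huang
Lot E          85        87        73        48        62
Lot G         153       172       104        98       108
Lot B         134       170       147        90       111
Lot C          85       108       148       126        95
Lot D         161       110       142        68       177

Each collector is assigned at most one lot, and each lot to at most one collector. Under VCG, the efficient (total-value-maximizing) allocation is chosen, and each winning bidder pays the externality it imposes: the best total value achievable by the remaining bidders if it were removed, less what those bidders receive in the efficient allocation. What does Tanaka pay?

Efficient allocation: Mendoza→Lot E ($85), Tanaka→Lot G ($172), Kapoor→Lot B ($147), Farahani→Lot C ($126), Huang→Lot D ($177); total welfare W = $707.
Tanaka receives Lot G at value $172, so the others get W − 172 = $535.
Without Tanaka: best allocation of the remaining 4 bidders over all 5 lots is Mendoza→Lot G ($153), Kapoor→Lot B ($147), Farahani→Lot C ($126), Huang→Lot D ($177), total $603.
VCG payment = (others' best without Tanaka) − (others' welfare with Tanaka) = 603 − 535 = $68.

Tanaka pays $68.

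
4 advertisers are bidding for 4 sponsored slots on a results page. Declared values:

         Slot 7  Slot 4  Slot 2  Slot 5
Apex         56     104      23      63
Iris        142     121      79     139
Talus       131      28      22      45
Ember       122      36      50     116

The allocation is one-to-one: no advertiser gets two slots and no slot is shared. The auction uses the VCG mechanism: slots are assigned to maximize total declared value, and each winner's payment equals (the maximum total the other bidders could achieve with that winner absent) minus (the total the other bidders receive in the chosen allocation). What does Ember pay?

Ember pays $60.

Efficient allocation: Apex→Slot 4 ($104), Iris→Slot 2 ($79), Talus→Slot 7 ($131), Ember→Slot 5 ($116); total welfare W = $430.
Ember receives Slot 5 at value $116, so the others get W − 116 = $314.
Without Ember: best allocation of the remaining 3 bidders over all 4 slots is Apex→Slot 4 ($104), Iris→Slot 5 ($139), Talus→Slot 7 ($131), total $374.
VCG payment = (others' best without Ember) − (others' welfare with Ember) = 374 − 314 = $60.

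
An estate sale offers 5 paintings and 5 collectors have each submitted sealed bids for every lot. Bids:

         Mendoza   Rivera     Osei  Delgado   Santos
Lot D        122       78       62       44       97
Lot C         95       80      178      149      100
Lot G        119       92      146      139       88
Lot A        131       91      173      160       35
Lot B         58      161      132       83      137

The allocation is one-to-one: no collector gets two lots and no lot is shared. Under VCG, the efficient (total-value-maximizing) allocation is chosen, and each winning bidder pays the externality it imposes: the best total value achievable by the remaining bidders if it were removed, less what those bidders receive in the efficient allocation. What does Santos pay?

Efficient allocation: Mendoza→Lot G ($119), Rivera→Lot B ($161), Osei→Lot C ($178), Delgado→Lot A ($160), Santos→Lot D ($97); total welfare W = $715.
Santos receives Lot D at value $97, so the others get W − 97 = $618.
Without Santos: best allocation of the remaining 4 bidders over all 5 lots is Mendoza→Lot D ($122), Rivera→Lot B ($161), Osei→Lot C ($178), Delgado→Lot A ($160), total $621.
VCG payment = (others' best without Santos) − (others' welfare with Santos) = 621 − 618 = $3.

Santos pays $3.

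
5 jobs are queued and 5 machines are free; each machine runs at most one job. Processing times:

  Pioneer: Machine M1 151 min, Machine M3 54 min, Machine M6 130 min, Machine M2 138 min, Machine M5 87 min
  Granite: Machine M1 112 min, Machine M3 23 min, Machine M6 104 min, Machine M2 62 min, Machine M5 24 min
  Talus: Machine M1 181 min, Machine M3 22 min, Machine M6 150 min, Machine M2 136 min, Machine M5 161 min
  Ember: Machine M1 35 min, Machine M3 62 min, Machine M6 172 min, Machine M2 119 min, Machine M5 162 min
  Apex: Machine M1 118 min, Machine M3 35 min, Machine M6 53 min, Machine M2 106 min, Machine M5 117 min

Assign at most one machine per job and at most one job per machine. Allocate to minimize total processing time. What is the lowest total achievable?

Minimum total: 259 min

Optimal: Pioneer→Machine M5 (87 min), Granite→Machine M2 (62 min), Talus→Machine M3 (22 min), Ember→Machine M1 (35 min), Apex→Machine M6 (53 min) — total 87+62+22+35+53 = 259 min.
Min-entry greedy (repeatedly take the single cheapest remaining cell) gives 272 min, worse by 13.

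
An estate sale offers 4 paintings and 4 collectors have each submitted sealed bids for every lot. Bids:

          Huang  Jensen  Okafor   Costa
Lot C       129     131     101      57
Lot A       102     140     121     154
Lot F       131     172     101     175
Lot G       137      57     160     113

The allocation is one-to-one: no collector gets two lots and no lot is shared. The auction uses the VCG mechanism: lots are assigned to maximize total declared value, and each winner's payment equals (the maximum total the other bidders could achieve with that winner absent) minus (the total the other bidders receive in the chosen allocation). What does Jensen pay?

Jensen pays $21.

Efficient allocation: Huang→Lot C ($129), Jensen→Lot F ($172), Okafor→Lot G ($160), Costa→Lot A ($154); total welfare W = $615.
Jensen receives Lot F at value $172, so the others get W − 172 = $443.
Without Jensen: best allocation of the remaining 3 bidders over all 4 lots is Huang→Lot C ($129), Okafor→Lot G ($160), Costa→Lot F ($175), total $464.
VCG payment = (others' best without Jensen) − (others' welfare with Jensen) = 464 − 443 = $21.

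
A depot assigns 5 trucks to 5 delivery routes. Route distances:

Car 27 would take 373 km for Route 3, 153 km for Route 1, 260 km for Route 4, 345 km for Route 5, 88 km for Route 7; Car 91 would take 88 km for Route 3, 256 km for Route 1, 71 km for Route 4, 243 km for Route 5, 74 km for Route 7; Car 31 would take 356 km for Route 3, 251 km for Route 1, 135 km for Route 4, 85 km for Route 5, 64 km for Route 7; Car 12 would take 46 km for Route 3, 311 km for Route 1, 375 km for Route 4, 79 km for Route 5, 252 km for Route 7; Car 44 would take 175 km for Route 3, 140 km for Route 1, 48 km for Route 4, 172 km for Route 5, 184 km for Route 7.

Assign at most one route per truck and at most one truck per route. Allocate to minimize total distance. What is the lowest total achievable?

Treat this as an assignment problem: match each truck to one route.
Optimal: Car 27→Route 1 (153 km), Car 91→Route 7 (74 km), Car 31→Route 5 (85 km), Car 12→Route 3 (46 km), Car 44→Route 4 (48 km) — total 153+74+85+46+48 = 406 km.
Column-greedy (each route in turn goes to its cheapest remaining truck) gives 430 km, worse by 24.
Every other assignment is strictly worse.

Minimum total: 406 km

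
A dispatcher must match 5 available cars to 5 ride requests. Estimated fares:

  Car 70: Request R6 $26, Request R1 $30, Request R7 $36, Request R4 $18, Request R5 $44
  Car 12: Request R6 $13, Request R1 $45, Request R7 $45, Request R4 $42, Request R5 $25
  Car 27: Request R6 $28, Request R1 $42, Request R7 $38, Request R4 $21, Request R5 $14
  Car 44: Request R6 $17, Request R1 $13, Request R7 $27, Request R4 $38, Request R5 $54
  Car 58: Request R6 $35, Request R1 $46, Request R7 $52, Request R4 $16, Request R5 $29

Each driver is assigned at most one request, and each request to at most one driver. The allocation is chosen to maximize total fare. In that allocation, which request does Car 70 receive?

Car 70 receives Request R6.

Treat this as an assignment problem: match each driver to one request.
Optimal: Car 70→Request R6 ($26), Car 12→Request R4 ($42), Car 27→Request R1 ($42), Car 44→Request R5 ($54), Car 58→Request R7 ($52) — total 26+42+42+54+52 = $216.
Max-entry greedy (repeatedly take the single best remaining cell) gives $197, worse by 19.
Next-best assignment: Car 70→Request R7, Car 12→Request R4, Car 27→Request R1, Car 44→Request R5, Car 58→Request R6 = $209.
Car 70's own top request is Request R5 ($44), but forcing Car 70→Request R5 and reassigning the rest optimally gives only $207 — worse by 9.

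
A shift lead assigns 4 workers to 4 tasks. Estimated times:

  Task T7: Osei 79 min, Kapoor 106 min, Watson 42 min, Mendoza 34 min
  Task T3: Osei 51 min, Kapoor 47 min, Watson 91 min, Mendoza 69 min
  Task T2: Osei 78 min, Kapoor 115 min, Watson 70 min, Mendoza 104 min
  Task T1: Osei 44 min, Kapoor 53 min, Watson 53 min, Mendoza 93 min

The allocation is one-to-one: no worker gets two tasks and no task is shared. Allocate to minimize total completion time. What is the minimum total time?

Minimum total: 195 min

This is the linear assignment problem.
Optimal: Osei→Task T1 (44 min), Kapoor→Task T3 (47 min), Watson→Task T2 (70 min), Mendoza→Task T7 (34 min) — total 44+47+70+34 = 195 min.
Next-best assignment: Osei→Task T3, Kapoor→Task T1, Watson→Task T2, Mendoza→Task T7 = 208 min.
Swapping Kapoor↔Osei (Kapoor→Task T1 53 min, Osei→Task T3 51 min) adds 13.
Every other assignment is strictly worse.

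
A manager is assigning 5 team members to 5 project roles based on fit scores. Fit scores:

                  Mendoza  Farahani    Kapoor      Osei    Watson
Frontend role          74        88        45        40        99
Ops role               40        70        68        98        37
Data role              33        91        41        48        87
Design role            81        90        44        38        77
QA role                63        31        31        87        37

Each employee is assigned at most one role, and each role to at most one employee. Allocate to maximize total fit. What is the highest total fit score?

Optimal: Mendoza→Design role (81 pts), Farahani→Data role (91 pts), Kapoor→Ops role (68 pts), Osei→QA role (87 pts), Watson→Frontend role (99 pts) — total 81+91+68+87+99 = 426 pts.
Max-entry greedy (repeatedly take the single best remaining cell) gives 400 pts, worse by 26.
Next-best assignment: Mendoza→Design role, Farahani→Frontend role, Kapoor→Ops role, Osei→QA role, Watson→Data role = 411 pts.
Swapping Osei↔Mendoza (Osei→Design role 38 pts, Mendoza→QA role 63 pts) loses 67.

Maximum total: 426 pts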